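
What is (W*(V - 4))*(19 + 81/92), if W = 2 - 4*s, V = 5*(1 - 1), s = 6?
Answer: 40238/23 ≈ 1749.5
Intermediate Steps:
V = 0 (V = 5*0 = 0)
W = -22 (W = 2 - 4*6 = 2 - 24 = -22)
(W*(V - 4))*(19 + 81/92) = (-22*(0 - 4))*(19 + 81/92) = (-22*(-4))*(19 + 81*(1/92)) = 88*(19 + 81/92) = 88*(1829/92) = 40238/23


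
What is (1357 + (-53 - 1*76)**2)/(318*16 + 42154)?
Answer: 8999/23621 ≈ 0.38097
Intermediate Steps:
(1357 + (-53 - 1*76)**2)/(318*16 + 42154) = (1357 + (-53 - 76)**2)/(5088 + 42154) = (1357 + (-129)**2)/47242 = (1357 + 16641)*(1/47242) = 17998*(1/47242) = 8999/23621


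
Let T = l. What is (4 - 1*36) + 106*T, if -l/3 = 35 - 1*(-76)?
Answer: -35330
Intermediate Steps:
l = -333 (l = -3*(35 - 1*(-76)) = -3*(35 + 76) = -3*111 = -333)
T = -333
(4 - 1*36) + 106*T = (4 - 1*36) + 106*(-333) = (4 - 36) - 35298 = -32 - 35298 = -35330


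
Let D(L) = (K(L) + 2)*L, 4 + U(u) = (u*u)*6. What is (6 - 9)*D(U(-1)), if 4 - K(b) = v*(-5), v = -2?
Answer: 24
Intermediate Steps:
U(u) = -4 + 6*u**2 (U(u) = -4 + (u*u)*6 = -4 + u**2*6 = -4 + 6*u**2)
K(b) = -6 (K(b) = 4 - (-2)*(-5) = 4 - 1*10 = 4 - 10 = -6)
D(L) = -4*L (D(L) = (-6 + 2)*L = -4*L)
(6 - 9)*D(U(-1)) = (6 - 9)*(-4*(-4 + 6*(-1)**2)) = -(-12)*(-4 + 6*1) = -(-12)*(-4 + 6) = -(-12)*2 = -3*(-8) = 24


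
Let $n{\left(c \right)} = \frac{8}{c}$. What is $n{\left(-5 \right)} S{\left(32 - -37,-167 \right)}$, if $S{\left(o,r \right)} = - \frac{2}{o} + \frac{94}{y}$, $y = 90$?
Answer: $- \frac{8408}{5175} \approx -1.6247$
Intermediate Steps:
$S{\left(o,r \right)} = \frac{47}{45} - \frac{2}{o}$ ($S{\left(o,r \right)} = - \frac{2}{o} + \frac{94}{90} = - \frac{2}{o} + 94 \cdot \frac{1}{90} = - \frac{2}{o} + \frac{47}{45} = \frac{47}{45} - \frac{2}{o}$)
$n{\left(-5 \right)} S{\left(32 - -37,-167 \right)} = \frac{8}{-5} \left(\frac{47}{45} - \frac{2}{32 - -37}\right) = 8 \left(- \frac{1}{5}\right) \left(\frac{47}{45} - \frac{2}{32 + 37}\right) = - \frac{8 \left(\frac{47}{45} - \frac{2}{69}\right)}{5} = \left(- \frac{8}{5}\right) \frac{1051}{1035} = - \frac{8408}{5175}$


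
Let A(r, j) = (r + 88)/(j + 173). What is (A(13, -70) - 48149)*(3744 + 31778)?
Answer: -176162336412/103 ≈ -1.7103e+9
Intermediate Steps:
A(r, j) = (88 + r)/(173 + j)
(A(13, -70) - 48149)*(3744 + 31778) = ((88 + 13)/(173 - 70) - 48149)*(3744 + 31778) = (101/103 - 48149)*35522 = -4959246/103*35522 = -176162336412/103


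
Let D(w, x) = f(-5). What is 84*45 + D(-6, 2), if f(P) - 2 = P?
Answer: 3777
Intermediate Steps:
f(P) = 2 + P
D(w, x) = -3 (D(w, x) = 2 - 5 = -3)
84*45 + D(-6, 2) = 84*45 - 3 = 3780 - 3 = 3777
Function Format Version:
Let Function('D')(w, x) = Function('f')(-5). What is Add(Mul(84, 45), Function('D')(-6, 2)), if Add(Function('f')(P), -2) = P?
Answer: 3777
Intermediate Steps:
Function('f')(P) = Add(2, P)
Function('D')(w, x) = -3 (Function('D')(w, x) = Add(2, -5) = -3)
Add(Mul(84, 45), Function('D')(-6, 2)) = Add(Mul(84, 45), -3) = Add(3780, -3) = 3777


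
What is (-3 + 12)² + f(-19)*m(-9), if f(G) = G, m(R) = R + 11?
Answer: 43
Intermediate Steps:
m(R) = 11 + R
(-3 + 12)² + f(-19)*m(-9) = (-3 + 12)² - 19*(11 - 9) = 9² - 19*2 = 81 - 38 = 43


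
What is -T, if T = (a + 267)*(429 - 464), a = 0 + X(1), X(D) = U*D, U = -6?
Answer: 9135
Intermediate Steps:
X(D) = -6*D
a = -6 (a = 0 - 6*1 = 0 - 6 = -6)
T = -9135 (T = (-6 + 267)*(429 - 464) = 261*(-35) = -9135)
-T = -1*(-9135) = 9135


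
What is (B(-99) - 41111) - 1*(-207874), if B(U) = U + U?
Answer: 166565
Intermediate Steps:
B(U) = 2*U
(B(-99) - 41111) - 1*(-207874) = (2*(-99) - 41111) - 1*(-207874) = (-198 - 41111) + 207874 = -41309 + 207874 = 166565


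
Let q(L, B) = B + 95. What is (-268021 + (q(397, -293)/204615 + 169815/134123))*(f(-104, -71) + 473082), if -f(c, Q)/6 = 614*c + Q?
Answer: -700108528492917419784/3049286405 ≈ -2.2960e+11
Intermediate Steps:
f(c, Q) = -3684*c - 6*Q (f(c, Q) = -6*(614*c + Q) = -6*(Q + 614*c) = -3684*c - 6*Q)
q(L, B) = 95 + B
(-268021 + (q(397, -293)/204615 + 169815/134123))*(f(-104, -71) + 473082) = (-268021 + ((95 - 293)/204615 + 169815/134123))*((-3684*(-104) - 6*(-71)) + 473082) = (-268021 + (-198*1/204615 + 169815*(1/134123)))*((383136 + 426) + 473082) = (-268021 + (-22/22735 + 169815/134123))*(383562 + 473082) = (-268021 + 3857793319/3049286405)*856644 = -817268933761186/3049286405*856644 = -700108528492917419784/3049286405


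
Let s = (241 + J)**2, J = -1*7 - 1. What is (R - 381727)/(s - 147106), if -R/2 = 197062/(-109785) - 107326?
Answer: 18341934751/10189914345 ≈ 1.8000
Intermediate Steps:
R = 23565963944/109785 (R = -2*(197062/(-109785) - 107326) = -2*(197062*(-1/109785) - 107326) = -2*(-197062/109785 - 107326) = -2*(-11782981972/109785) = 23565963944/109785 ≈ 2.1466e+5)
J = -8 (J = -7 - 1 = -8)
s = 54289 (s = (241 - 8)**2 = 233**2 = 54289)
(R - 381727)/(s - 147106) = (23565963944/109785 - 381727)/(54289 - 147106) = -18341934751/109785/(-92817) = -18341934751/109785*(-1/92817) = 18341934751/10189914345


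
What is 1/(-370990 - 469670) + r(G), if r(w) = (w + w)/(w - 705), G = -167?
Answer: 17548723/45815970 ≈ 0.38303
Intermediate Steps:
r(w) = 2*w/(-705 + w) (r(w) = (2*w)/(-705 + w) = 2*w/(-705 + w))
1/(-370990 - 469670) + r(G) = 1/(-370990 - 469670) + 2*(-167)/(-705 - 167) = 1/(-840660) + 2*(-167)/(-872) = -1/840660 + 2*(-167)*(-1/872) = -1/840660 + 167/436 = 17548723/45815970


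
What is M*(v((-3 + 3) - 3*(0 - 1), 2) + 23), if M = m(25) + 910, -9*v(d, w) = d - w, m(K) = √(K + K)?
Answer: 187460/9 + 1030*√2/9 ≈ 20991.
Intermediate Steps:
m(K) = √2*√K (m(K) = √(2*K) = √2*√K)
v(d, w) = -d/9 + w/9 (v(d, w) = -(d - w)/9 = -d/9 + w/9)
M = 910 + 5*√2 (M = √2*√25 + 910 = √2*5 + 910 = 5*√2 + 910 = 910 + 5*√2 ≈ 917.07)
M*(v((-3 + 3) - 3*(0 - 1), 2) + 23) = (910 + 5*√2)*((-((-3 + 3) - 3*(0 - 1))/9 + (⅑)*2) + 23) = (910 + 5*√2)*((-(0 - 3*(-1))/9 + 2/9) + 23) = (910 + 5*√2)*((-(0 + 3)/9 + 2/9) + 23) = (910 + 5*√2)*((-⅑*3 + 2/9) + 23) = (910 + 5*√2)*((-⅓ + 2/9) + 23) = (910 + 5*√2)*(-⅑ + 23) = (910 + 5*√2)*(206/9) = 187460/9 + 1030*√2/9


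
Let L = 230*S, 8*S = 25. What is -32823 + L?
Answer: -128417/4 ≈ -32104.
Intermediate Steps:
S = 25/8 (S = (1/8)*25 = 25/8 ≈ 3.1250)
L = 2875/4 (L = 230*(25/8) = 2875/4 ≈ 718.75)
-32823 + L = -32823 + 2875/4 = -128417/4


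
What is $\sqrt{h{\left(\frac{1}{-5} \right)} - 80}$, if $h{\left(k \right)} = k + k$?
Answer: $\frac{i \sqrt{2010}}{5} \approx 8.9666 i$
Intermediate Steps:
$h{\left(k \right)} = 2 k$
$\sqrt{h{\left(\frac{1}{-5} \right)} - 80} = \sqrt{\frac{2}{-5} - 80} = \sqrt{2 \left(- \frac{1}{5}\right) - 80} = \sqrt{- \frac{2}{5} - 80} = \sqrt{- \frac{402}{5}} = \frac{i \sqrt{2010}}{5}$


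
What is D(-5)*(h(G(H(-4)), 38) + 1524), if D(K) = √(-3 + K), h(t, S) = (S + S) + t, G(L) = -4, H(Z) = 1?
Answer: 3192*I*√2 ≈ 4514.2*I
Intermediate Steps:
h(t, S) = t + 2*S (h(t, S) = 2*S + t = t + 2*S)
D(-5)*(h(G(H(-4)), 38) + 1524) = √(-3 - 5)*((-4 + 2*38) + 1524) = √(-8)*((-4 + 76) + 1524) = (2*I*√2)*(72 + 1524) = (2*I*√2)*1596 = 3192*I*√2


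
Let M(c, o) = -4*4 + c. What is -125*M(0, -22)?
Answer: 2000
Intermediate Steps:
M(c, o) = -16 + c
-125*M(0, -22) = -125*(-16 + 0) = -125*(-16) = 2000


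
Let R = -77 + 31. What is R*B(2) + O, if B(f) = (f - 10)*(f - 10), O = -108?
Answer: -3052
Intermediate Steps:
R = -46
B(f) = (-10 + f)² (B(f) = (-10 + f)*(-10 + f) = (-10 + f)²)
R*B(2) + O = -46*(-10 + 2)² - 108 = -46*(-8)² - 108 = -46*64 - 108 = -2944 - 108 = -3052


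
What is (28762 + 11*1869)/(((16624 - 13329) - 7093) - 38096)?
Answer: -49321/41894 ≈ -1.1773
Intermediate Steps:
(28762 + 11*1869)/(((16624 - 13329) - 7093) - 38096) = (28762 + 20559)/((3295 - 7093) - 38096) = 49321/(-3798 - 38096) = 49321/(-41894) = 49321*(-1/41894) = -49321/41894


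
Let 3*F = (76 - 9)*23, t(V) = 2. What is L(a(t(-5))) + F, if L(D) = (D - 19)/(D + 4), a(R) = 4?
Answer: 12283/24 ≈ 511.79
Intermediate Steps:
F = 1541/3 (F = ((76 - 9)*23)/3 = (67*23)/3 = (⅓)*1541 = 1541/3 ≈ 513.67)
L(D) = (-19 + D)/(4 + D)
L(a(t(-5))) + F = (-19 + 4)/(4 + 4) + 1541/3 = -15/8 + 1541/3 = 12283/24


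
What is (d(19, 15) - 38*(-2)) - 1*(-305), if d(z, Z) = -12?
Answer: 369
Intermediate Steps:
(d(19, 15) - 38*(-2)) - 1*(-305) = (-12 - 38*(-2)) - 1*(-305) = (-12 + 76) + 305 = 64 + 305 = 369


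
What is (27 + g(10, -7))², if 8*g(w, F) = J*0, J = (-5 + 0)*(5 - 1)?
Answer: 729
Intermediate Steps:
J = -20 (J = -5*4 = -20)
g(w, F) = 0 (g(w, F) = (-20*0)/8 = (⅛)*0 = 0)
(27 + g(10, -7))² = (27 + 0)² = 27² = 729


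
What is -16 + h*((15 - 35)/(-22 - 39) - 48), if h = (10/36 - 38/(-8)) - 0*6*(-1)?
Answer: -140371/549 ≈ -255.68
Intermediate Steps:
h = 181/36 (h = (10*(1/36) - 38*(-⅛)) - 0*(-1) = (5/18 + 19/4) - 1*0 = 181/36 + 0 = 181/36 ≈ 5.0278)
-16 + h*((15 - 35)/(-22 - 39) - 48) = -16 + 181*((15 - 35)/(-22 - 39) - 48)/36 = -16 + 181*(-20/(-61) - 48)/36 = -16 + 181*(-20*(-1/61) - 48)/36 = -16 + 181*(20/61 - 48)/36 = -16 + (181/36)*(-2908/61) = -16 - 131587/549 = -140371/549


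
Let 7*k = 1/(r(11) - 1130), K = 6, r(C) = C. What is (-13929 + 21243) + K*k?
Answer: 19096852/2611 ≈ 7314.0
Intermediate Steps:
k = -1/7833 (k = 1/(7*(11 - 1130)) = (1/7)/(-1119) = (1/7)*(-1/1119) = -1/7833 ≈ -0.00012767)
(-13929 + 21243) + K*k = (-13929 + 21243) + 6*(-1/7833) = 7314 - 2/2611 = 19096852/2611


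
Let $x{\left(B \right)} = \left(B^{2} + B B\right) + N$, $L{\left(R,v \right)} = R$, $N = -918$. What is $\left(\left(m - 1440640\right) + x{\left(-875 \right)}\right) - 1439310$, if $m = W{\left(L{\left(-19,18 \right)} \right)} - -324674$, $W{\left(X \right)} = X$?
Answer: $-1024963$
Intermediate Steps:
$m = 324655$ ($m = -19 - -324674 = -19 + 324674 = 324655$)
$x{\left(B \right)} = -918 + 2 B^{2}$ ($x{\left(B \right)} = \left(B^{2} + B B\right) - 918 = \left(B^{2} + B^{2}\right) - 918 = 2 B^{2} - 918 = -918 + 2 B^{2}$)
$\left(\left(m - 1440640\right) + x{\left(-875 \right)}\right) - 1439310 = \left(\left(324655 - 1440640\right) - \left(918 - 2 \left(-875\right)^{2}\right)\right) - 1439310 = \left(\left(324655 - 1440640\right) + \left(-918 + 2 \cdot 765625\right)\right) - 1439310 = \left(-1115985 + \left(-918 + 1531250\right)\right) - 1439310 = \left(-1115985 + 1530332\right) - 1439310 = 414347 - 1439310 = -1024963$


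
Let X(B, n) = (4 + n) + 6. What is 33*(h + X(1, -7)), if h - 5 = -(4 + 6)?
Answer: -66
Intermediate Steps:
h = -5 (h = 5 - (4 + 6) = 5 - 1*10 = 5 - 10 = -5)
X(B, n) = 10 + n
33*(h + X(1, -7)) = 33*(-5 + (10 - 7)) = 33*(-5 + 3) = 33*(-2) = -66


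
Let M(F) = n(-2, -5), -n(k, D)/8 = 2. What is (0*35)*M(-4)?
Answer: 0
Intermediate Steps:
n(k, D) = -16 (n(k, D) = -8*2 = -16)
M(F) = -16
(0*35)*M(-4) = (0*35)*(-16) = 0*(-16) = 0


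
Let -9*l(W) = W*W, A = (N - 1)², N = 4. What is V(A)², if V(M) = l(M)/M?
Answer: 1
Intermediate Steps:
A = 9 (A = (4 - 1)² = 3² = 9)
l(W) = -W²/9 (l(W) = -W*W/9 = -W²/9)
V(M) = -M/9 (V(M) = (-M²/9)/M = -M/9)
V(A)² = (-⅑*9)² = (-1)² = 1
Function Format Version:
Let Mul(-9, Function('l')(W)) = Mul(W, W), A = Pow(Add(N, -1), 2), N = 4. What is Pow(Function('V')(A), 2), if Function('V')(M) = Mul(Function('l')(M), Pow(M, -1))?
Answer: 1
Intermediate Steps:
A = 9 (A = Pow(Add(4, -1), 2) = Pow(3, 2) = 9)
Function('l')(W) = Mul(Rational(-1, 9), Pow(W, 2)) (Function('l')(W) = Mul(Rational(-1, 9), Mul(W, W)) = Mul(Rational(-1, 9), Pow(W, 2)))
Function('V')(M) = Mul(Rational(-1, 9), M) (Function('V')(M) = Mul(Mul(Rational(-1, 9), Pow(M, 2)), Pow(M, -1)) = Mul(Rational(-1, 9), M))
Pow(Function('V')(A), 2) = Pow(Mul(Rational(-1, 9), 9), 2) = Pow(-1, 2) = 1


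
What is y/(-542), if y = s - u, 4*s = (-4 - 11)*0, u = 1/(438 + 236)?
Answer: 1/365308 ≈ 2.7374e-6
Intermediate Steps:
u = 1/674 ≈ 0.0014837
s = 0 (s = ((-4 - 11)*0)/4 = (-15*0)/4 = (¼)*0 = 0)
y = -1/674 (y = 0 - 1*1/674 = 0 - 1/674 = -1/674 ≈ -0.0014837)
y/(-542) = -1/674/(-542) = -1/674*(-1/542) = 1/365308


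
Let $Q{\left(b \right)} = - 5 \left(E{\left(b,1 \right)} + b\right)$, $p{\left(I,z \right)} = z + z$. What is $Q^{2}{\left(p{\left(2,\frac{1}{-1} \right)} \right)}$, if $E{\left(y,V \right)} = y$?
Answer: $400$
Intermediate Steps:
$p{\left(I,z \right)} = 2 z$
$Q{\left(b \right)} = - 10 b$ ($Q{\left(b \right)} = - 5 \left(b + b\right) = - 5 \cdot 2 b = - 10 b$)
$Q^{2}{\left(p{\left(2,\frac{1}{-1} \right)} \right)} = \left(- 10 \frac{2}{-1}\right)^{2} = \left(- 10 \cdot 2 \left(-1\right)\right)^{2} = \left(\left(-10\right) \left(-2\right)\right)^{2} = 20^{2} = 400$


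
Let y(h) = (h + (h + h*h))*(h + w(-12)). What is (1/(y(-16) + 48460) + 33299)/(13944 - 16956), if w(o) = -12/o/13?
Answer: -6477898667/585946448 ≈ -11.055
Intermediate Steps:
w(o) = -12/(13*o) (w(o) = -12/o*(1/13) = -12/(13*o))
y(h) = (1/13 + h)*(h² + 2*h) (y(h) = (h + (h + h*h))*(h - 12/13/(-12)) = (h + (h + h²))*(h - 12/13*(-1/12)) = (h² + 2*h)*(h + 1/13) = (h² + 2*h)*(1/13 + h) = (1/13 + h)*(h² + 2*h))
(1/(y(-16) + 48460) + 33299)/(13944 - 16956) = (1/((1/13)*(-16)*(2 + 13*(-16)² + 27*(-16)) + 48460) + 33299)/(13944 - 16956) = (1/((1/13)*(-16)*(2 + 13*256 - 432) + 48460) + 33299)/(-3012) = (1/((1/13)*(-16)*(2 + 3328 - 432) + 48460) + 33299)*(-1/3012) = (1/((1/13)*(-16)*2898 + 48460) + 33299)*(-1/3012) = (1/(-46368/13 + 48460) + 33299)*(-1/3012) = (1/(583612/13) + 33299)*(-1/3012) = (13/583612 + 33299)*(-1/3012) = (19433696001/583612)*(-1/3012) = -6477898667/585946448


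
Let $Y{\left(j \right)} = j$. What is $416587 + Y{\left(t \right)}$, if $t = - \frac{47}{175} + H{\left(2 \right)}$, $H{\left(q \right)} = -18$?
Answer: $\frac{72899528}{175} \approx 4.1657 \cdot 10^{5}$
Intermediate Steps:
$t = - \frac{3197}{175}$ ($t = - \frac{47}{175} - 18 = - \frac{3197}{175} \approx -18.269$)
$416587 + Y{\left(t \right)} = 416587 - \frac{3197}{175} = \frac{72899528}{175}$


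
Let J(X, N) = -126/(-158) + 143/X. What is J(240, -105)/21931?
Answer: 26417/415811760 ≈ 6.3531e-5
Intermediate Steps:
J(X, N) = 63/79 + 143/X (J(X, N) = -126*(-1/158) + 143/X = 63/79 + 143/X)
J(240, -105)/21931 = (63/79 + 143/240)/21931 = (63/79 + 143*(1/240))*(1/21931) = (63/79 + 143/240)*(1/21931) = (26417/18960)*(1/21931) = 26417/415811760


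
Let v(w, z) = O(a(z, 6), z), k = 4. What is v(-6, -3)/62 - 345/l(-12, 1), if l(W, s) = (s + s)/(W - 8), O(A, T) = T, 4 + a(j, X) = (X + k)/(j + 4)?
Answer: 213897/62 ≈ 3450.0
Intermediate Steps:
a(j, X) = -4 + (4 + X)/(4 + j) (a(j, X) = -4 + (X + 4)/(j + 4) = -4 + (4 + X)/(4 + j))
v(w, z) = z
l(W, s) = 2*s/(-8 + W) (l(W, s) = (2*s)/(-8 + W) = 2*s/(-8 + W))
v(-6, -3)/62 - 345/l(-12, 1) = -3/62 - 345/(2*1/(-8 - 12)) = -3*1/62 - 345/(2*1/(-20)) = -3/62 - 345/(2*1*(-1/20)) = -3/62 - 345/(-1/10) = -3/62 - 345*(-10) = -3/62 + 3450 = 213897/62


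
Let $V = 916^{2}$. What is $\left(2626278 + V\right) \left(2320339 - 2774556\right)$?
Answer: $-1574013613478$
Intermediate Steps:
$V = 839056$
$\left(2626278 + V\right) \left(2320339 - 2774556\right) = \left(2626278 + 839056\right) \left(2320339 - 2774556\right) = 3465334 \left(-454217\right) = -1574013613478$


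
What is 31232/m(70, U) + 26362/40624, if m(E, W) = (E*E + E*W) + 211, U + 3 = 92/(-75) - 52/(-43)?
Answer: 450834646021/64193252632 ≈ 7.0231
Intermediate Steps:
U = -9731/3225 (U = -3 + (92/(-75) - 52/(-43)) = -3 + (92*(-1/75) - 52*(-1/43)) = -3 + (-92/75 + 52/43) = -3 - 56/3225 = -9731/3225 ≈ -3.0174)
m(E, W) = 211 + E² + E*W (m(E, W) = (E² + E*W) + 211 = 211 + E² + E*W)
31232/m(70, U) + 26362/40624 = 31232/(211 + 70² + 70*(-9731/3225)) + 26362/40624 = 31232/(211 + 4900 - 136234/645) + 26362*(1/40624) = 31232/(3160361/645) + 13181/20312 = 31232*(645/3160361) + 13181/20312 = 20144640/3160361 + 13181/20312 = 450834646021/64193252632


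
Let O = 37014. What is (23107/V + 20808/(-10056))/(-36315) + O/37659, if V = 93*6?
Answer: 104640568110949/106581492915390 ≈ 0.98179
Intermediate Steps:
V = 558
(23107/V + 20808/(-10056))/(-36315) + O/37659 = (23107/558 + 20808/(-10056))/(-36315) + 37014/37659 = (23107*(1/558) + 20808*(-1/10056))*(-1/36315) + 37014*(1/37659) = (23107/558 - 867/419)*(-1/36315) + 12338/12553 = (9198047/233802)*(-1/36315) + 12338/12553 = -9198047/8490519630 + 12338/12553 = 104640568110949/106581492915390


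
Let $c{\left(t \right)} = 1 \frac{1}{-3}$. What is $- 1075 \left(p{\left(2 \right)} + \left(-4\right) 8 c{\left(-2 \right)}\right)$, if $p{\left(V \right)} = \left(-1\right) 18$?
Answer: $\frac{23650}{3} \approx 7883.3$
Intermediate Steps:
$p{\left(V \right)} = -18$
$c{\left(t \right)} = - \frac{1}{3}$ ($c{\left(t \right)} = 1 \left(- \frac{1}{3}\right) = - \frac{1}{3}$)
$- 1075 \left(p{\left(2 \right)} + \left(-4\right) 8 c{\left(-2 \right)}\right) = - 1075 \left(-18 + \left(-4\right) 8 \left(- \frac{1}{3}\right)\right) = - 1075 \left(-18 - - \frac{32}{3}\right) = - 1075 \left(-18 + \frac{32}{3}\right) = \left(-1075\right) \left(- \frac{22}{3}\right) = \frac{23650}{3}$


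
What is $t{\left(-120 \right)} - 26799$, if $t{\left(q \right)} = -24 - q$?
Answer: $-26703$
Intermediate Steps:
$t{\left(-120 \right)} - 26799 = \left(-24 - -120\right) - 26799 = \left(-24 + 120\right) - 26799 = 96 - 26799 = -26703$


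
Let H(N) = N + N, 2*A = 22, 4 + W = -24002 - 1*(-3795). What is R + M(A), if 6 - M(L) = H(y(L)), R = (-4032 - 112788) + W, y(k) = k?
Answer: -137047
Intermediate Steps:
W = -20211 (W = -4 + (-24002 - 1*(-3795)) = -4 + (-24002 + 3795) = -4 - 20207 = -20211)
A = 11 (A = (½)*22 = 11)
H(N) = 2*N
R = -137031 (R = (-4032 - 112788) - 20211 = -116820 - 20211 = -137031)
M(L) = 6 - 2*L
R + M(A) = -137031 + (6 - 2*11) = -137031 + (6 - 22) = -137031 - 16 = -137047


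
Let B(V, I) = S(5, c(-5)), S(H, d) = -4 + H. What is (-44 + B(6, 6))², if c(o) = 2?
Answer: 1849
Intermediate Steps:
B(V, I) = 1 (B(V, I) = -4 + 5 = 1)
(-44 + B(6, 6))² = (-44 + 1)² = (-43)² = 1849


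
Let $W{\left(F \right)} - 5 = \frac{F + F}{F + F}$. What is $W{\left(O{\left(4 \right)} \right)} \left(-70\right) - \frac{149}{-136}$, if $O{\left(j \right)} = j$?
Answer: $- \frac{56971}{136} \approx -418.9$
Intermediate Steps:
$W{\left(F \right)} = 6$ ($W{\left(F \right)} = 5 + \frac{F + F}{F + F} = 5 + \frac{2 F}{2 F} = 5 + 2 F \frac{1}{2 F} = 5 + 1 = 6$)
$W{\left(O{\left(4 \right)} \right)} \left(-70\right) - \frac{149}{-136} = 6 \left(-70\right) - \frac{149}{-136} = -420 - - \frac{149}{136} = -420 + \frac{149}{136} = - \frac{56971}{136}$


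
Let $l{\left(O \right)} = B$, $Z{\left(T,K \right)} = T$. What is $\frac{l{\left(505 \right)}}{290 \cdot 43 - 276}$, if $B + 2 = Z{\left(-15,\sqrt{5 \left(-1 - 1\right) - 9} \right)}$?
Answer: $- \frac{17}{12194} \approx -0.0013941$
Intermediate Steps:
$B = -17$ ($B = -2 - 15 = -17$)
$l{\left(O \right)} = -17$
$\frac{l{\left(505 \right)}}{290 \cdot 43 - 276} = - \frac{17}{290 \cdot 43 - 276} = - \frac{17}{12470 - 276} = - \frac{17}{12194}$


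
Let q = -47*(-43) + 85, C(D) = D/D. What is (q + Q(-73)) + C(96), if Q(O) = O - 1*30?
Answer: 2004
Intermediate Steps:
C(D) = 1
q = 2106 (q = 2021 + 85 = 2106)
Q(O) = -30 + O (Q(O) = O - 30 = -30 + O)
(q + Q(-73)) + C(96) = (2106 + (-30 - 73)) + 1 = (2106 - 103) + 1 = 2003 + 1 = 2004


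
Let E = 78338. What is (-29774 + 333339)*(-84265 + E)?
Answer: -1799229755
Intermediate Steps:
(-29774 + 333339)*(-84265 + E) = (-29774 + 333339)*(-84265 + 78338) = 303565*(-5927) = -1799229755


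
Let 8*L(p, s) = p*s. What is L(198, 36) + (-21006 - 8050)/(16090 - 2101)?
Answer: 12435143/13989 ≈ 888.92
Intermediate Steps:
L(p, s) = p*s/8 (L(p, s) = (p*s)/8 = p*s/8)
L(198, 36) + (-21006 - 8050)/(16090 - 2101) = (⅛)*198*36 + (-21006 - 8050)/(16090 - 2101) = 891 - 29056/13989 = 12435143/13989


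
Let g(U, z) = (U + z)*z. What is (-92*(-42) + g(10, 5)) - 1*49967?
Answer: -46028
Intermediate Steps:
g(U, z) = z*(U + z)
(-92*(-42) + g(10, 5)) - 1*49967 = (-92*(-42) + 5*(10 + 5)) - 1*49967 = (3864 + 5*15) - 49967 = (3864 + 75) - 49967 = 3939 - 49967 = -46028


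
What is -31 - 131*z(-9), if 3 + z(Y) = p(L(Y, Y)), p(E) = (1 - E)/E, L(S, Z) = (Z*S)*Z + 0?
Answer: 359528/729 ≈ 493.18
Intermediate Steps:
L(S, Z) = S*Z² (L(S, Z) = (S*Z)*Z + 0 = S*Z² + 0 = S*Z²)
p(E) = (1 - E)/E
z(Y) = -3 + (1 - Y³)/Y³ (z(Y) = -3 + (1 - Y*Y²)/((Y*Y²)) = -3 + (1 - Y³)/(Y³) = -3 + (1 - Y³)/Y³)
-31 - 131*z(-9) = -31 - 131*(-4 + (-9)⁻³) = -31 - 131*(-4 - 1/729) = -31 - 131*(-2917/729) = -31 + 382127/729 = 359528/729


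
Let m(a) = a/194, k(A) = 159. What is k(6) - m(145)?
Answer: 30701/194 ≈ 158.25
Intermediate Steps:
m(a) = a/194 (m(a) = a*(1/194) = a/194)
k(6) - m(145) = 159 - 145/194 = 30701/194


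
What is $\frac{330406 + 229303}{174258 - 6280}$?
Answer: $\frac{559709}{167978} \approx 3.332$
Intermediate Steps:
$\frac{330406 + 229303}{174258 - 6280} = \frac{559709}{167978}$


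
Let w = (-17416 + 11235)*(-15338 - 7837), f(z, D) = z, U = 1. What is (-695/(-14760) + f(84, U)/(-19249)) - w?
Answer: -8139599040841757/56823048 ≈ -1.4324e+8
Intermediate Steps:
w = 143244675 (w = -6181*(-23175) = 143244675)
(-695/(-14760) + f(84, U)/(-19249)) - w = (-695/(-14760) + 84/(-19249)) - 1*143244675 = (-695*(-1/14760) + 84*(-1/19249)) - 143244675 = (139/2952 - 84/19249) - 143244675 = 2427643/56823048 - 143244675 = -8139599040841757/56823048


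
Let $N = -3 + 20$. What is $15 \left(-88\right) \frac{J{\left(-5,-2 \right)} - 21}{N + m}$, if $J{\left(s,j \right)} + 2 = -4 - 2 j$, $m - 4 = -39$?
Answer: $- \frac{5060}{3} \approx -1686.7$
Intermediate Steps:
$m = -35$ ($m = 4 - 39 = -35$)
$J{\left(s,j \right)} = -6 - 2 j$ ($J{\left(s,j \right)} = -2 - \left(4 + 2 j\right) = -6 - 2 j$)
$N = 17$
$15 \left(-88\right) \frac{J{\left(-5,-2 \right)} - 21}{N + m} = 15 \left(-88\right) \frac{\left(-6 - -4\right) - 21}{17 - 35} = - 1320 \frac{\left(-6 + 4\right) - 21}{-18} = - 1320 \left(-2 - 21\right) \left(- \frac{1}{18}\right) = - 1320 \left(\left(-23\right) \left(- \frac{1}{18}\right)\right) = \left(-1320\right) \frac{23}{18} = - \frac{5060}{3}$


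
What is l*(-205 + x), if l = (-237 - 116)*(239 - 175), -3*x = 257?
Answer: 19700224/3 ≈ 6.5667e+6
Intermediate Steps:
x = -257/3 (x = -1/3*257 = -257/3 ≈ -85.667)
l = -22592 (l = -353*64 = -22592)
l*(-205 + x) = -22592*(-205 - 257/3) = -22592*(-872/3) = 19700224/3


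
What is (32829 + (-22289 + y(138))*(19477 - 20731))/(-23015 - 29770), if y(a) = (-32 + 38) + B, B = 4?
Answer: -36563/69 ≈ -529.90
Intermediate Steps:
y(a) = 10 (y(a) = (-32 + 38) + 4 = 6 + 4 = 10)
(32829 + (-22289 + y(138))*(19477 - 20731))/(-23015 - 29770) = (32829 + (-22289 + 10)*(19477 - 20731))/(-23015 - 29770) = (32829 - 22279*(-1254))/(-52785) = (32829 + 27937866)*(-1/52785) = 27970695*(-1/52785) = -36563/69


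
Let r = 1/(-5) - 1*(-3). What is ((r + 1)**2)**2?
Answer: 130321/625 ≈ 208.51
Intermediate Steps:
r = 14/5 (r = -1/5 + 3 = 14/5 ≈ 2.8000)
((r + 1)**2)**2 = ((14/5 + 1)**2)**2 = ((19/5)**2)**2 = (361/25)**2 = 130321/625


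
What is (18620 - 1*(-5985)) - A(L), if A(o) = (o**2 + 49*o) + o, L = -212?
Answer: -9739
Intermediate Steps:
A(o) = o**2 + 50*o
(18620 - 1*(-5985)) - A(L) = (18620 - 1*(-5985)) - (-212)*(50 - 212) = (18620 + 5985) - (-212)*(-162) = 24605 - 1*34344 = 24605 - 34344 = -9739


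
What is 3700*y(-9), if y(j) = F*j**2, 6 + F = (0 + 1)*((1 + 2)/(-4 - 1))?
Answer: -1978020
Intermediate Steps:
F = -33/5 (F = -6 + (0 + 1)*((1 + 2)/(-4 - 1)) = -6 + 1*(3/(-5)) = -6 + 1*(3*(-1/5)) = -6 + 1*(-3/5) = -6 - 3/5 = -33/5 ≈ -6.6000)
y(j) = -33*j**2/5
3700*y(-9) = 3700*(-33/5*(-9)**2) = 3700*(-33/5*81) = 3700*(-2673/5) = -1978020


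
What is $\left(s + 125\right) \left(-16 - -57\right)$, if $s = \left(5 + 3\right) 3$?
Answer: $6109$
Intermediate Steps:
$s = 24$ ($s = 8 \cdot 3 = 24$)
$\left(s + 125\right) \left(-16 - -57\right) = \left(24 + 125\right) \left(-16 - -57\right) = 149 \left(-16 + 57\right) = 149 \cdot 41 = 6109$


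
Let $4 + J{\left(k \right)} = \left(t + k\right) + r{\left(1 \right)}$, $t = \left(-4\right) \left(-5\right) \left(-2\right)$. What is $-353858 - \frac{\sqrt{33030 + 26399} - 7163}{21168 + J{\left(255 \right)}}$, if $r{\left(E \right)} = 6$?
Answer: $- \frac{582095859}{1645} - \frac{\sqrt{59429}}{21385} \approx -3.5386 \cdot 10^{5}$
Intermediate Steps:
$t = -40$ ($t = 20 \left(-2\right) = -40$)
$J{\left(k \right)} = -38 + k$ ($J{\left(k \right)} = -4 + \left(\left(-40 + k\right) + 6\right) = -4 + \left(-34 + k\right) = -38 + k$)
$-353858 - \frac{\sqrt{33030 + 26399} - 7163}{21168 + J{\left(255 \right)}} = -353858 - \frac{\sqrt{33030 + 26399} - 7163}{21168 + \left(-38 + 255\right)} = -353858 - \frac{\sqrt{59429} - 7163}{21168 + 217} = -353858 - \frac{-7163 + \sqrt{59429}}{21385} = -353858 - \left(-7163 + \sqrt{59429}\right) \frac{1}{21385} = -353858 - \left(- \frac{551}{1645} + \frac{\sqrt{59429}}{21385}\right) = -353858 + \left(\frac{551}{1645} - \frac{\sqrt{59429}}{21385}\right) = - \frac{582095859}{1645} - \frac{\sqrt{59429}}{21385}$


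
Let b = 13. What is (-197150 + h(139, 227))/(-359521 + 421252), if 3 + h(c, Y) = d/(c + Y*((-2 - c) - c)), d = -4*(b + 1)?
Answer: -1389293373/435004639 ≈ -3.1937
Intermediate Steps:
d = -56 (d = -4*(13 + 1) = -4*14 = -56)
h(c, Y) = -3 - 56/(c + Y*(-2 - 2*c)) (h(c, Y) = -3 - 56/(c + Y*((-2 - c) - c)) = -3 - 56/(c + Y*(-2 - 2*c)))
(-197150 + h(139, 227))/(-359521 + 421252) = (-197150 + (56 - 6*227 + 3*139 - 6*227*139)/(-1*139 + 2*227 + 2*227*139))/(-359521 + 421252) = (-197150 + (56 - 1362 + 417 - 189318)/(-139 + 454 + 63106))/61731 = (-197150 - 190207/63421)*(1/61731) = -12503640357/63421*1/61731 = -1389293373/435004639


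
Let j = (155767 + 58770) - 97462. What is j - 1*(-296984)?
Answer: 414059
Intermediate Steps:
j = 117075 (j = 214537 - 97462 = 117075)
j - 1*(-296984) = 117075 - 1*(-296984) = 117075 + 296984 = 414059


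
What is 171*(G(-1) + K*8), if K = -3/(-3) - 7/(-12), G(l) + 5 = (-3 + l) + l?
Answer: 456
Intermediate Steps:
G(l) = -8 + 2*l (G(l) = -5 + ((-3 + l) + l) = -5 + (-3 + 2*l) = -8 + 2*l)
K = 19/12 (K = -3*(-⅓) - 7*(-1/12) = 1 + 7/12 = 19/12 ≈ 1.5833)
171*(G(-1) + K*8) = 171*((-8 + 2*(-1)) + (19/12)*8) = 171*((-8 - 2) + 38/3) = 171*(-10 + 38/3) = 171*(8/3) = 456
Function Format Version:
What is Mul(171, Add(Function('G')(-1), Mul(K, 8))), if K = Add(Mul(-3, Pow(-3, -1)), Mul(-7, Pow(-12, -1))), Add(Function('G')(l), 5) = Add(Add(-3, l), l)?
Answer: 456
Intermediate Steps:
Function('G')(l) = Add(-8, Mul(2, l)) (Function('G')(l) = Add(-5, Add(Add(-3, l), l)) = Add(-5, Add(-3, Mul(2, l))) = Add(-8, Mul(2, l)))
K = Rational(19, 12) (K = Add(Mul(-3, Rational(-1, 3)), Mul(-7, Rational(-1, 12))) = Add(1, Rational(7, 12)) = Rational(19, 12) ≈ 1.5833)
Mul(171, Add(Function('G')(-1), Mul(K, 8))) = Mul(171, Add(Add(-8, Mul(2, -1)), Mul(Rational(19, 12), 8))) = Mul(171, Add(Add(-8, -2), Rational(38, 3))) = Mul(171, Add(-10, Rational(38, 3))) = Mul(171, Rational(8, 3)) = 456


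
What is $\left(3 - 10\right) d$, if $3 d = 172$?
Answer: $- \frac{1204}{3} \approx -401.33$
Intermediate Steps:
$d = \frac{172}{3}$ ($d = \frac{1}{3} \cdot 172 = \frac{172}{3} \approx 57.333$)
$\left(3 - 10\right) d = \left(3 - 10\right) \frac{172}{3} = \left(-7\right) \frac{172}{3} = - \frac{1204}{3}$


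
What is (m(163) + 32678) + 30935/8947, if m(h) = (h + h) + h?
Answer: 12903308/389 ≈ 33170.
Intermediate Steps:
m(h) = 3*h (m(h) = 2*h + h = 3*h)
(m(163) + 32678) + 30935/8947 = (3*163 + 32678) + 30935/8947 = (489 + 32678) + 30935*(1/8947) = 33167 + 1345/389 = 12903308/389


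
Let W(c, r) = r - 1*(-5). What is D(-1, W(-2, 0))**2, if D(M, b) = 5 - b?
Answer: 0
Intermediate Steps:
W(c, r) = 5 + r (W(c, r) = r + 5 = 5 + r)
D(-1, W(-2, 0))**2 = (5 - (5 + 0))**2 = (5 - 1*5)**2 = (5 - 5)**2 = 0**2 = 0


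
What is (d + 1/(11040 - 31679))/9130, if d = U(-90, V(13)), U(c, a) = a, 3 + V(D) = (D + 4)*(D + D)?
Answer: 906052/18843407 ≈ 0.048083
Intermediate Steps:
V(D) = -3 + 2*D*(4 + D) (V(D) = -3 + (D + 4)*(D + D) = -3 + (4 + D)*(2*D) = -3 + 2*D*(4 + D))
d = 439 (d = -3 + 2*13² + 8*13 = -3 + 2*169 + 104 = -3 + 338 + 104 = 439)
(d + 1/(11040 - 31679))/9130 = (439 + 1/(11040 - 31679))/9130 = (439 + 1/(-20639))*(1/9130) = (439 - 1/20639)*(1/9130) = (9060520/20639)*(1/9130) = 906052/18843407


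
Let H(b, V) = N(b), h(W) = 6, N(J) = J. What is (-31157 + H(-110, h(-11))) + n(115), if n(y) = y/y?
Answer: -31266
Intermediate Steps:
n(y) = 1
H(b, V) = b
(-31157 + H(-110, h(-11))) + n(115) = (-31157 - 110) + 1 = -31267 + 1 = -31266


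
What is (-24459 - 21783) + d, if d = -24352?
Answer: -70594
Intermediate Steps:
(-24459 - 21783) + d = (-24459 - 21783) - 24352 = -46242 - 24352 = -70594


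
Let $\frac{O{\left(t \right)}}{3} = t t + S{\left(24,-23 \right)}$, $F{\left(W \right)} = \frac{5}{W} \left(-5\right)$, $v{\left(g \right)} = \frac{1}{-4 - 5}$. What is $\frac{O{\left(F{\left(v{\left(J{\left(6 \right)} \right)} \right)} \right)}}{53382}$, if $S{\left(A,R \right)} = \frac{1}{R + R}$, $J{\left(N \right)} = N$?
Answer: $\frac{2328749}{818524} \approx 2.8451$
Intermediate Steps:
$v{\left(g \right)} = - \frac{1}{9}$ ($v{\left(g \right)} = \frac{1}{-9} = - \frac{1}{9}$)
$F{\left(W \right)} = - \frac{25}{W}$
$S{\left(A,R \right)} = \frac{1}{2 R}$
$O{\left(t \right)} = - \frac{3}{46} + 3 t^{2}$ ($O{\left(t \right)} = 3 \left(t t + \frac{1}{2 \left(-23\right)}\right) = 3 \left(t^{2} + \frac{1}{2} \left(- \frac{1}{23}\right)\right) = 3 \left(t^{2} - \frac{1}{46}\right) = 3 \left(- \frac{1}{46} + t^{2}\right) = - \frac{3}{46} + 3 t^{2}$)
$\frac{O{\left(F{\left(v{\left(J{\left(6 \right)} \right)} \right)} \right)}}{53382} = \frac{- \frac{3}{46} + 3 \left(- \frac{25}{- \frac{1}{9}}\right)^{2}}{53382} = \left(- \frac{3}{46} + 3 \left(\left(-25\right) \left(-9\right)\right)^{2}\right) \frac{1}{53382} = \left(- \frac{3}{46} + 3 \cdot 225^{2}\right) \frac{1}{53382} = \left(- \frac{3}{46} + 3 \cdot 50625\right) \frac{1}{53382} = \left(- \frac{3}{46} + 151875\right) \frac{1}{53382} = \frac{6986247}{46} \cdot \frac{1}{53382} = \frac{2328749}{818524}$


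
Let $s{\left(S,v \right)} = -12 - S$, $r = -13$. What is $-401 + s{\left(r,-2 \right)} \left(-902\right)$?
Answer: $-1303$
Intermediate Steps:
$-401 + s{\left(r,-2 \right)} \left(-902\right) = -401 + \left(-12 - -13\right) \left(-902\right) = -401 + \left(-12 + 13\right) \left(-902\right) = -401 + 1 \left(-902\right) = -401 - 902 = -1303$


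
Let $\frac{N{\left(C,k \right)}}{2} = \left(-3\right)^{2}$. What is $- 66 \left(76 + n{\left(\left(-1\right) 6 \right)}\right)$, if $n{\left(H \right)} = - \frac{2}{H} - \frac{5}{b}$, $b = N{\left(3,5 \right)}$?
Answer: $- \frac{15059}{3} \approx -5019.7$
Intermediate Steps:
$N{\left(C,k \right)} = 18$ ($N{\left(C,k \right)} = 2 \left(-3\right)^{2} = 2 \cdot 9 = 18$)
$b = 18$
$n{\left(H \right)} = - \frac{5}{18} - \frac{2}{H}$ ($n{\left(H \right)} = - \frac{2}{H} - \frac{5}{18} = - \frac{5}{18} - \frac{2}{H}$)
$- 66 \left(76 + n{\left(\left(-1\right) 6 \right)}\right) = - 66 \left(76 - \left(\frac{5}{18} + \frac{2}{\left(-1\right) 6}\right)\right) = - 66 \left(76 - \left(\frac{5}{18} + \frac{2}{-6}\right)\right) = - 66 \left(76 - - \frac{1}{18}\right) = - 66 \left(76 + \left(- \frac{5}{18} + \frac{1}{3}\right)\right) = - 66 \left(76 + \frac{1}{18}\right) = \left(-66\right) \frac{1369}{18} = - \frac{15059}{3}$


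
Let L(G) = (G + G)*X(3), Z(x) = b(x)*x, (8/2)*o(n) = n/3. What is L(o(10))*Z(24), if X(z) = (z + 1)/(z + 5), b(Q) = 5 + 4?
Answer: 180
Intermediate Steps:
b(Q) = 9
X(z) = (1 + z)/(5 + z)
o(n) = n/12 (o(n) = (n/3)/4 = n/12)
Z(x) = 9*x
L(G) = G (L(G) = (G + G)*((1 + 3)/(5 + 3)) = (2*G)*(4/8) = (2*G)*((⅛)*4) = (2*G)*(½) = G)
L(o(10))*Z(24) = ((1/12)*10)*(9*24) = (⅚)*216 = 180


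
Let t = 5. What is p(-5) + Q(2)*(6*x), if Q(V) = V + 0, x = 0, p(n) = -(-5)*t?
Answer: 25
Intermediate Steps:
p(n) = 25 (p(n) = -(-5)*5 = -5*(-5) = 25)
Q(V) = V
p(-5) + Q(2)*(6*x) = 25 + 2*(6*0) = 25 + 2*0 = 25 + 0 = 25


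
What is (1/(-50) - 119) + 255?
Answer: 6799/50 ≈ 135.98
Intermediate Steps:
(1/(-50) - 119) + 255 = (-1/50 - 119) + 255 = -5951/50 + 255 = 6799/50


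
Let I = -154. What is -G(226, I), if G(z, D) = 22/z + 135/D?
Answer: 13561/17402 ≈ 0.77928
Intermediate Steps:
-G(226, I) = -(22/226 + 135/(-154)) = -(22*(1/226) + 135*(-1/154)) = -(11/113 - 135/154) = -1*(-13561/17402) = 13561/17402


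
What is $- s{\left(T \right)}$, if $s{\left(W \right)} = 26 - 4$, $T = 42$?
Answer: $-22$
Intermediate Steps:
$s{\left(W \right)} = 22$
$- s{\left(T \right)} = \left(-1\right) 22 = -22$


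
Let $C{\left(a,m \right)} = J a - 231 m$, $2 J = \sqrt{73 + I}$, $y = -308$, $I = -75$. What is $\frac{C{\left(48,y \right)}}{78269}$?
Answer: $\frac{71148}{78269} + \frac{24 i \sqrt{2}}{78269} \approx 0.90902 + 0.00043365 i$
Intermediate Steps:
$J = \frac{i \sqrt{2}}{2}$ ($J = \frac{\sqrt{73 - 75}}{2} = \frac{\sqrt{-2}}{2} = \frac{i \sqrt{2}}{2} \approx 0.70711 i$)
$C{\left(a,m \right)} = - 231 m + \frac{i a \sqrt{2}}{2}$ ($C{\left(a,m \right)} = \frac{i \sqrt{2}}{2} a - 231 m = \frac{i a \sqrt{2}}{2} - 231 m = - 231 m + \frac{i a \sqrt{2}}{2}$)
$\frac{C{\left(48,y \right)}}{78269} = \frac{\left(-231\right) \left(-308\right) + \frac{1}{2} i 48 \sqrt{2}}{78269} = \left(71148 + 24 i \sqrt{2}\right) \frac{1}{78269} = \frac{71148}{78269} + \frac{24 i \sqrt{2}}{78269}$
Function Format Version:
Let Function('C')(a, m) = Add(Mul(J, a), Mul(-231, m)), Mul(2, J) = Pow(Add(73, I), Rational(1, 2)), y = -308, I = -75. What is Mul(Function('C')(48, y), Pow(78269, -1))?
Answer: Add(Rational(71148, 78269), Mul(Rational(24, 78269), I, Pow(2, Rational(1, 2)))) ≈ Add(0.90902, Mul(0.00043365, I))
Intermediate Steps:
J = Mul(Rational(1, 2), I, Pow(2, Rational(1, 2))) (J = Mul(Rational(1, 2), Pow(Add(73, -75), Rational(1, 2))) = Mul(Rational(1, 2), Pow(-2, Rational(1, 2))) = Mul(Rational(1, 2), Mul(I, Pow(2, Rational(1, 2)))) = Mul(Rational(1, 2), I, Pow(2, Rational(1, 2))) ≈ Mul(0.70711, I))
Function('C')(a, m) = Add(Mul(-231, m), Mul(Rational(1, 2), I, a, Pow(2, Rational(1, 2)))) (Function('C')(a, m) = Add(Mul(Mul(Rational(1, 2), I, Pow(2, Rational(1, 2))), a), Mul(-231, m)) = Add(Mul(Rational(1, 2), I, a, Pow(2, Rational(1, 2))), Mul(-231, m)) = Add(Mul(-231, m), Mul(Rational(1, 2), I, a, Pow(2, Rational(1, 2)))))
Mul(Function('C')(48, y), Pow(78269, -1)) = Mul(Add(Mul(-231, -308), Mul(Rational(1, 2), I, 48, Pow(2, Rational(1, 2)))), Pow(78269, -1)) = Mul(Add(71148, Mul(24, I, Pow(2, Rational(1, 2)))), Rational(1, 78269)) = Add(Rational(71148, 78269), Mul(Rational(24, 78269), I, Pow(2, Rational(1, 2))))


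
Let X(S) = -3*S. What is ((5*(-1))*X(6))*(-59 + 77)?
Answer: 1620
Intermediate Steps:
((5*(-1))*X(6))*(-59 + 77) = ((5*(-1))*(-3*6))*(-59 + 77) = -5*(-18)*18 = 90*18 = 1620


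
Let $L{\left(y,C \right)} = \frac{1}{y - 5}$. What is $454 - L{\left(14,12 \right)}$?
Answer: $\frac{4085}{9} \approx 453.89$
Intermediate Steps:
$L{\left(y,C \right)} = \frac{1}{-5 + y}$
$454 - L{\left(14,12 \right)} = 454 - \frac{1}{-5 + 14} = 454 - \frac{1}{9} = \frac{4085}{9}$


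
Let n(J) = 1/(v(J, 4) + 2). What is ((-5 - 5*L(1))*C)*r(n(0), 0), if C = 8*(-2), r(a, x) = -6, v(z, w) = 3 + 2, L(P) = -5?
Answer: 1920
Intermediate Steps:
v(z, w) = 5
n(J) = ⅐ (n(J) = 1/(5 + 2) = 1/7 = ⅐)
C = -16
((-5 - 5*L(1))*C)*r(n(0), 0) = ((-5 - 5*(-5))*(-16))*(-6) = ((-5 + 25)*(-16))*(-6) = (20*(-16))*(-6) = -320*(-6) = 1920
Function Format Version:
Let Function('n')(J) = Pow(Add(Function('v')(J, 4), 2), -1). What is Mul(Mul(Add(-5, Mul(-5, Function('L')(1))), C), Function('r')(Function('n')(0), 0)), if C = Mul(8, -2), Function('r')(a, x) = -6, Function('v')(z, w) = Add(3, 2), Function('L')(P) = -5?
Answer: 1920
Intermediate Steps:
Function('v')(z, w) = 5
Function('n')(J) = Rational(1, 7) (Function('n')(J) = Pow(Add(5, 2), -1) = Pow(7, -1) = Rational(1, 7))
C = -16
Mul(Mul(Add(-5, Mul(-5, Function('L')(1))), C), Function('r')(Function('n')(0), 0)) = Mul(Mul(Add(-5, Mul(-5, -5)), -16), -6) = Mul(Mul(Add(-5, 25), -16), -6) = Mul(Mul(20, -16), -6) = Mul(-320, -6) = 1920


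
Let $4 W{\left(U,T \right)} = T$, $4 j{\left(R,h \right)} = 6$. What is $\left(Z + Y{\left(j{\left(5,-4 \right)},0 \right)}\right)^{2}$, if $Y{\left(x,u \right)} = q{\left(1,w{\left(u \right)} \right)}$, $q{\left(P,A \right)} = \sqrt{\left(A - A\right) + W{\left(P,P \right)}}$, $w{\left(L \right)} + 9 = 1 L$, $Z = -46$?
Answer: $\frac{8281}{4} \approx 2070.3$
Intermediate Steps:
$j{\left(R,h \right)} = \frac{3}{2}$ ($j{\left(R,h \right)} = \frac{1}{4} \cdot 6 = \frac{3}{2}$)
$W{\left(U,T \right)} = \frac{T}{4}$
$w{\left(L \right)} = -9 + L$ ($w{\left(L \right)} = -9 + 1 L = -9 + L$)
$q{\left(P,A \right)} = \frac{\sqrt{P}}{2}$ ($q{\left(P,A \right)} = \sqrt{\left(A - A\right) + \frac{P}{4}} = \sqrt{0 + \frac{P}{4}} = \sqrt{\frac{P}{4}} = \frac{\sqrt{P}}{2}$)
$Y{\left(x,u \right)} = \frac{1}{2}$ ($Y{\left(x,u \right)} = \frac{\sqrt{1}}{2} = \frac{1}{2} \cdot 1 = \frac{1}{2}$)
$\left(Z + Y{\left(j{\left(5,-4 \right)},0 \right)}\right)^{2} = \left(-46 + \frac{1}{2}\right)^{2} = \left(- \frac{91}{2}\right)^{2} = \frac{8281}{4}$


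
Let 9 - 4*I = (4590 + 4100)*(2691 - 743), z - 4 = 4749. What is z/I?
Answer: -19012/16928111 ≈ -0.0011231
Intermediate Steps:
z = 4753 (z = 4 + 4749 = 4753)
I = -16928111/4 (I = 9/4 - (4590 + 4100)*(2691 - 743)/4 = 9/4 - 4345*1948/2 = 9/4 - 1/4*16928120 = 9/4 - 4232030 = -16928111/4 ≈ -4.2320e+6)
z/I = 4753/(-16928111/4) = 4753*(-4/16928111) = -19012/16928111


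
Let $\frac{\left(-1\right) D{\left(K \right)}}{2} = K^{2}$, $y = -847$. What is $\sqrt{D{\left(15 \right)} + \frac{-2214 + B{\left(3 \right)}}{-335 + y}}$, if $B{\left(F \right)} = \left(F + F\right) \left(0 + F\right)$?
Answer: $\frac{2 i \sqrt{4347987}}{197} \approx 21.169 i$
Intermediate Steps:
$B{\left(F \right)} = 2 F^{2}$ ($B{\left(F \right)} = 2 F F = 2 F^{2}$)
$D{\left(K \right)} = - 2 K^{2}$
$\sqrt{D{\left(15 \right)} + \frac{-2214 + B{\left(3 \right)}}{-335 + y}} = \sqrt{- 2 \cdot 15^{2} + \frac{-2214 + 2 \cdot 3^{2}}{-335 - 847}} = \sqrt{\left(-2\right) 225 + \frac{-2214 + 2 \cdot 9}{-1182}} = \sqrt{-450 + \left(-2214 + 18\right) \left(- \frac{1}{1182}\right)} = \sqrt{-450 - - \frac{366}{197}} = \sqrt{-450 + \frac{366}{197}} = \sqrt{- \frac{88284}{197}} = \frac{2 i \sqrt{4347987}}{197}$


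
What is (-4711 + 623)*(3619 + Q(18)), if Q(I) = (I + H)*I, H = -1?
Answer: -16045400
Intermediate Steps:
Q(I) = I*(-1 + I) (Q(I) = (I - 1)*I = (-1 + I)*I = I*(-1 + I))
(-4711 + 623)*(3619 + Q(18)) = (-4711 + 623)*(3619 + 18*(-1 + 18)) = -4088*(3619 + 18*17) = -4088*(3619 + 306) = -4088*3925 = -16045400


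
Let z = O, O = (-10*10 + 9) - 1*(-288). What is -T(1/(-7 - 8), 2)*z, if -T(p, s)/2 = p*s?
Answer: -788/15 ≈ -52.533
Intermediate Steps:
O = 197 (O = (-100 + 9) + 288 = -91 + 288 = 197)
T(p, s) = -2*p*s
z = 197
-T(1/(-7 - 8), 2)*z = -(-2*2/(-7 - 8))*197 = -(-2*2/(-15))*197 = -(-2*(-1/15)*2)*197 = -4*197/15 = -1*788/15 = -788/15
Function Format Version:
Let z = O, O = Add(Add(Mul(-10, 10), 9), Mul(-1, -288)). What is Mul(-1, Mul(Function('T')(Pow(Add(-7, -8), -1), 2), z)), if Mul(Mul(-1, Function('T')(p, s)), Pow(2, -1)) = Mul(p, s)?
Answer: Rational(-788, 15) ≈ -52.533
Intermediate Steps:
O = 197 (O = Add(Add(-100, 9), 288) = Add(-91, 288) = 197)
Function('T')(p, s) = Mul(-2, p, s) (Function('T')(p, s) = Mul(-2, Mul(p, s)) = Mul(-2, p, s))
z = 197
Mul(-1, Mul(Function('T')(Pow(Add(-7, -8), -1), 2), z)) = Mul(-1, Mul(Mul(-2, Pow(Add(-7, -8), -1), 2), 197)) = Mul(-1, Mul(Mul(-2, Pow(-15, -1), 2), 197)) = Mul(-1, Mul(Mul(-2, Rational(-1, 15), 2), 197)) = Mul(-1, Mul(Rational(4, 15), 197)) = Mul(-1, Rational(788, 15)) = Rational(-788, 15)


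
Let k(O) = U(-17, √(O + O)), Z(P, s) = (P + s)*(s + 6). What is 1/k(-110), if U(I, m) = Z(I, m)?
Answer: I/(2*(-161*I + 11*√55)) ≈ -0.0024711 + 0.0012521*I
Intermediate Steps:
Z(P, s) = (6 + s)*(P + s) (Z(P, s) = (P + s)*(6 + s) = (6 + s)*(P + s))
U(I, m) = m² + 6*I + 6*m + I*m
k(O) = -102 + 2*O - 11*√2*√O (k(O) = (√(O + O))² + 6*(-17) + 6*√(O + O) - 17*√(O + O) = (√(2*O))² - 102 + 6*√(2*O) - 17*√2*√O = (√2*√O)² - 102 + 6*(√2*√O) - 17*√2*√O = 2*O - 102 + 6*√2*√O - 17*√2*√O = -102 + 2*O - 11*√2*√O)
1/k(-110) = 1/(-102 + 2*(-110) - 11*√2*√(-110)) = 1/(-102 - 220 - 11*√2*I*√110) = 1/(-102 - 220 - 22*I*√55) = 1/(-322 - 22*I*√55)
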